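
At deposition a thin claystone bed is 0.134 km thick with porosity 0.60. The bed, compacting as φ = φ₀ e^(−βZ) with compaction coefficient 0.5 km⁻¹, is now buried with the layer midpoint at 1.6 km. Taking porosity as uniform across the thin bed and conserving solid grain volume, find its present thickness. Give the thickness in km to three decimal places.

0.073 km

Porosity at 1.6 km: φ = 0.6·exp(−0.5×1.6) = 0.2696
Solid-volume conservation: h(1−φ) = h₀(1−φ₀) ⇒ h = h₀·(1−φ₀)/(1−φ)
h = 0.134 × (1 − 0.6)/(1 − 0.2696) = 0.134 × 0.5476 = 0.0734 km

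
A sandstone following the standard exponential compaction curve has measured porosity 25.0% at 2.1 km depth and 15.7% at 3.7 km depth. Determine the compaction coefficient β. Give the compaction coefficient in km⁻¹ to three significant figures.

Athy: phi(z) = phi₀ e^(−βz) ⇒ phi₁/phi₂ = e^{β(z₂−z₁)} ⇒ β = ln(phi₁/phi₂)/(z₂−z₁)
β = ln(0.25/0.157) / (3.7 − 2.1) = ln(1.592) / 1.6 = 0.4652 / 1.6 = 0.2908 km⁻¹

0.291 km⁻¹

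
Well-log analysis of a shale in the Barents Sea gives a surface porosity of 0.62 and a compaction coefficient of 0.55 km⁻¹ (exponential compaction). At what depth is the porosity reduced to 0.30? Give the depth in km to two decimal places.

1.32 km

Invert Athy's law: d = ln(phi₀/phi) / c
d = ln(0.62/0.3) / 0.55 = ln(2.067) / 0.55 = 0.7259 / 0.55 = 1.320 km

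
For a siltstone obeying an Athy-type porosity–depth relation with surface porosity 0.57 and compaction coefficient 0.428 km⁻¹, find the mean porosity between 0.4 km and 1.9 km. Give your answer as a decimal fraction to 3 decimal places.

⟨φ⟩ = (1/(Z₂−Z₁)) ∫ φ₀ e^(−kZ) dZ = φ₀·(e^(−k·Z₁) − e^(−k·Z₂)) / (k·(Z₂−Z₁))
e^(−0.428×0.4) = 0.8427; e^(−0.428×1.9) = 0.4434
⟨φ⟩ = 0.57 × (0.8427 − 0.4434) / (0.428 × 1.5) = 0.57 × 0.6218 = 0.3544

0.354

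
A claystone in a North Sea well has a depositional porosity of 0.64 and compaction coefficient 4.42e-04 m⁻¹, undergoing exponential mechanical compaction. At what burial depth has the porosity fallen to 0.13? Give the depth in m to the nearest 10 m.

3610 m

Working in km (1 km = 1000 m; c in km⁻¹ = c in m⁻¹ × 1000):
Invert Athy's law: Z = ln(phi₀/phi) / c
Z = ln(0.64/0.13) / 0.442 = ln(4.923) / 0.442 = 1.5939 / 0.442 = 3.606 km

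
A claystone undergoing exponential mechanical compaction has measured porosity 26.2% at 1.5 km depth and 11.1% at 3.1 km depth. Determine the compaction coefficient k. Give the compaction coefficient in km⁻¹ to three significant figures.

Athy: phi(d) = phi₀ e^(−kd) ⇒ phi₁/phi₂ = e^{k(d₂−d₁)} ⇒ k = ln(phi₁/phi₂)/(d₂−d₁)
k = ln(0.262/0.111) / (3.1 − 1.5) = ln(2.36) / 1.6 = 0.8588 / 1.6 = 0.5368 km⁻¹

0.537 km⁻¹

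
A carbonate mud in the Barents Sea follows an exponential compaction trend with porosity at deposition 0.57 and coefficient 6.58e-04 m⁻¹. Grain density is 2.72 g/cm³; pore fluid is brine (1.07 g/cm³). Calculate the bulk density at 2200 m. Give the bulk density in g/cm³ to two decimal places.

2.50 g/cm³

Working in km (1 km = 1000 m; β in km⁻¹ = β in m⁻¹ × 1000):
Porosity at depth: φ = 0.57·exp(−0.658×2.2) = 0.57×0.2351 = 0.1340
Bulk density: ρ_b = (1−φ)ρ_g + φ·ρ_f = 0.8660×2.72 + 0.1340×1.07
       = 2.355 + 0.143 = 2.499 g/cm³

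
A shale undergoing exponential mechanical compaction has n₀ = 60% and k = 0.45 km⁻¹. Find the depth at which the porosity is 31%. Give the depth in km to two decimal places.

1.47 km

Invert Athy's law: Z = ln(n₀/n) / k
Z = ln(0.6/0.31) / 0.45 = ln(1.935) / 0.45 = 0.6604 / 0.45 = 1.467 km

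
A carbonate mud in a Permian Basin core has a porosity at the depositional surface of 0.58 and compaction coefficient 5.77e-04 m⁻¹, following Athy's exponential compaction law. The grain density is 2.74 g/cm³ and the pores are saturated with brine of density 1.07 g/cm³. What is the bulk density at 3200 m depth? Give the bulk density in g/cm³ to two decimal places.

Working in km (1 km = 1000 m; k in km⁻¹ = k in m⁻¹ × 1000):
Porosity at depth: n = 0.58·exp(−0.577×3.2) = 0.58×0.1578 = 0.0915
Bulk density: ρ_b = (1−n)ρ_g + n·ρ_f = 0.9085×2.74 + 0.0915×1.07
       = 2.489 + 0.098 = 2.587 g/cm³

2.59 g/cm³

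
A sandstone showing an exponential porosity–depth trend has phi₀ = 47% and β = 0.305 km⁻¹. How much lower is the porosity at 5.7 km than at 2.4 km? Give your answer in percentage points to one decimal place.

14.3 percentage points

phi(2.4) = 0.47·e^(−0.305×2.4) = 0.2260
phi(5.7) = 0.47·e^(−0.305×5.7) = 0.0826
Δphi = 0.2260 − 0.0826 = 0.1434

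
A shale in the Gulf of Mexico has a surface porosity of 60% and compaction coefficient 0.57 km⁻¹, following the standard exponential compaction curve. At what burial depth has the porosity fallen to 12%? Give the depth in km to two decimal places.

2.82 km

Invert Athy's law: z = ln(n₀/n) / c
z = ln(0.6/0.12) / 0.57 = ln(5) / 0.57 = 1.6094 / 0.57 = 2.824 km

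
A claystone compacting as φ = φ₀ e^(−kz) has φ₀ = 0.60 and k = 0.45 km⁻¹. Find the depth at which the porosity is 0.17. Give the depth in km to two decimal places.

Invert Athy's law: z = ln(φ₀/φ) / k
z = ln(0.6/0.17) / 0.45 = ln(3.529) / 0.45 = 1.2611 / 0.45 = 2.803 km

2.80 km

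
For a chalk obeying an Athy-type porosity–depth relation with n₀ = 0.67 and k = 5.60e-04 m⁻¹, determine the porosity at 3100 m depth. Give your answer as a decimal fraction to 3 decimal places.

0.118

Working in km (1 km = 1000 m; k in km⁻¹ = k in m⁻¹ × 1000):
n = n₀·exp(−k·Z) = 0.67 × exp(−0.56 × 3.1) = 0.67 × exp(−1.736)
  = 0.67 × 0.1762 = 0.1181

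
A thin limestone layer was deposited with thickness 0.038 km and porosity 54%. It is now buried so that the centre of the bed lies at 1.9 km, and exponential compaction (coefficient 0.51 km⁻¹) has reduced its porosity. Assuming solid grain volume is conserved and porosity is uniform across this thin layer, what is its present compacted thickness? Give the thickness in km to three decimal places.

Porosity at 1.9 km: phi = 0.54·exp(−0.51×1.9) = 0.2049
Solid-volume conservation: h(1−phi) = h₀(1−phi₀) ⇒ h = h₀·(1−phi₀)/(1−phi)
h = 0.038 × (1 − 0.54)/(1 − 0.2049) = 0.038 × 0.5786 = 0.0220 km

0.022 km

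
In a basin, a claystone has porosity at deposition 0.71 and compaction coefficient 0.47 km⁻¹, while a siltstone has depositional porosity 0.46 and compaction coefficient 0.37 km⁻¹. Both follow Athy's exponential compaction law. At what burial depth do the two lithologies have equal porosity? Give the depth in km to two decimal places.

Set phi₀ₐ e^(−βₐd) = phi₀ᵦ e^(−βᵦd) ⇒ ln(phi₀ₐ/phi₀ᵦ) = (βₐ − βᵦ)·d
d = ln(0.71/0.46) / (0.47 − 0.37) = 0.4340 / 0.1 = 4.340 km

4.34 km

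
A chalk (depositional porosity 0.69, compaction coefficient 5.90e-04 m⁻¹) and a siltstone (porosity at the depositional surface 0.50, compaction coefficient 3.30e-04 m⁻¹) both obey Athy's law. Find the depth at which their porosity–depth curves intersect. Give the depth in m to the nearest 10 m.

Working in km (1 km = 1000 m; c in km⁻¹ = c in m⁻¹ × 1000):
Set φ₀ₐ e^(−cₐZ) = φ₀ᵦ e^(−cᵦZ) ⇒ ln(φ₀ₐ/φ₀ᵦ) = (cₐ − cᵦ)·Z
Z = ln(0.69/0.5) / (0.59 − 0.33) = 0.3221 / 0.26 = 1.239 km

1240 m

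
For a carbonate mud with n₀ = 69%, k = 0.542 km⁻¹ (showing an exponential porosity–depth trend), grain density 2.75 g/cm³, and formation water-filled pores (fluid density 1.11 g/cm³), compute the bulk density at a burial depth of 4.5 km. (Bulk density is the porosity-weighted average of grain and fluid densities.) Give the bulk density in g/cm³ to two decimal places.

Porosity at depth: n = 0.69·exp(−0.542×4.5) = 0.69×0.0872 = 0.0602
Bulk density: ρ_b = (1−n)ρ_g + n·ρ_f = 0.9398×2.75 + 0.0602×1.11
       = 2.584 + 0.067 = 2.651 g/cm³

2.65 g/cm³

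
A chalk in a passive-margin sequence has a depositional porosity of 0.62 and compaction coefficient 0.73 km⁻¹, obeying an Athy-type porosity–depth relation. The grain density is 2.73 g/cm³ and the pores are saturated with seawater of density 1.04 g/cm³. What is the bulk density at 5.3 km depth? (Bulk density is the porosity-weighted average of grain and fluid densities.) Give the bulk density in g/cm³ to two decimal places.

2.71 g/cm³

Porosity at depth: phi = 0.62·exp(−0.73×5.3) = 0.62×0.0209 = 0.0129
Bulk density: ρ_b = (1−phi)ρ_g + phi·ρ_f = 0.9871×2.73 + 0.0129×1.04
       = 2.695 + 0.013 = 2.708 g/cm³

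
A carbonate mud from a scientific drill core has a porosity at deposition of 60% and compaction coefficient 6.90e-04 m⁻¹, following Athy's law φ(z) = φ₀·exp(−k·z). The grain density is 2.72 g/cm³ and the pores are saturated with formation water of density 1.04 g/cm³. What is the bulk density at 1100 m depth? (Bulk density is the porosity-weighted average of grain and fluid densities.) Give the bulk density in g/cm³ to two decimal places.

Working in km (1 km = 1000 m; k in km⁻¹ = k in m⁻¹ × 1000):
Porosity at depth: φ = 0.6·exp(−0.69×1.1) = 0.6×0.4681 = 0.2809
Bulk density: ρ_b = (1−φ)ρ_g + φ·ρ_f = 0.7191×2.72 + 0.2809×1.04
       = 1.956 + 0.292 = 2.248 g/cm³

2.25 g/cm³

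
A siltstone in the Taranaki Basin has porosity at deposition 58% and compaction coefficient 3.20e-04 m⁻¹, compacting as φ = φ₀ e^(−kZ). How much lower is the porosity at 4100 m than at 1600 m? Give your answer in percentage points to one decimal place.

Working in km (1 km = 1000 m; k in km⁻¹ = k in m⁻¹ × 1000):
φ(1.6) = 0.58·e^(−0.32×1.6) = 0.3476
φ(4.1) = 0.58·e^(−0.32×4.1) = 0.1562
Δφ = 0.3476 − 0.1562 = 0.1914

19.1 percentage points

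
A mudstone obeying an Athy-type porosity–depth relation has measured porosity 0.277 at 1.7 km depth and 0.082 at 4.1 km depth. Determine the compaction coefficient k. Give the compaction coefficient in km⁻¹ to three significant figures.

0.507 km⁻¹

Athy: phi(Z) = phi₀ e^(−kZ) ⇒ phi₁/phi₂ = e^{k(Z₂−Z₁)} ⇒ k = ln(phi₁/phi₂)/(Z₂−Z₁)
k = ln(0.277/0.082) / (4.1 − 1.7) = ln(3.378) / 2.4 = 1.2173 / 2.4 = 0.5072 km⁻¹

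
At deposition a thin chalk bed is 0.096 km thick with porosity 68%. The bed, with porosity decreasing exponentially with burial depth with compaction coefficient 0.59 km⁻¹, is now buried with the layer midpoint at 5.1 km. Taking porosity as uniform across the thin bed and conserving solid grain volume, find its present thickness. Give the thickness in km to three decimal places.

0.032 km

Porosity at 5.1 km: φ = 0.68·exp(−0.59×5.1) = 0.0336
Solid-volume conservation: h(1−φ) = h₀(1−φ₀) ⇒ h = h₀·(1−φ₀)/(1−φ)
h = 0.096 × (1 − 0.68)/(1 − 0.0336) = 0.096 × 0.3311 = 0.0318 km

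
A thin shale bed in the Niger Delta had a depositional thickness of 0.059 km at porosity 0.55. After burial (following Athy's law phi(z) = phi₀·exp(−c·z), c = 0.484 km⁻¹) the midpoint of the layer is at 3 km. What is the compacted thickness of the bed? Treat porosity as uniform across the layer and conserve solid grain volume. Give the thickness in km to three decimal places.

0.030 km

Porosity at 3 km: phi = 0.55·exp(−0.484×3) = 0.1288
Solid-volume conservation: h(1−phi) = h₀(1−phi₀) ⇒ h = h₀·(1−phi₀)/(1−phi)
h = 0.059 × (1 − 0.55)/(1 − 0.1288) = 0.059 × 0.5165 = 0.0305 km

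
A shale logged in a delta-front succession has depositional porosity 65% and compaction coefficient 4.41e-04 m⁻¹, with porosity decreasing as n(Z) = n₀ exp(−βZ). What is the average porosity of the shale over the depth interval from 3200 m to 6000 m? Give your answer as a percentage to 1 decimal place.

9.1%

Working in km (1 km = 1000 m; β in km⁻¹ = β in m⁻¹ × 1000):
⟨n⟩ = (1/(Z₂−Z₁)) ∫ n₀ e^(−βZ) dZ = n₀·(e^(−β·Z₁) − e^(−β·Z₂)) / (β·(Z₂−Z₁))
e^(−0.441×3.2) = 0.2439; e^(−0.441×6) = 0.0709
⟨n⟩ = 0.65 × (0.2439 − 0.0709) / (0.441 × 2.8) = 0.65 × 0.1400 = 0.0910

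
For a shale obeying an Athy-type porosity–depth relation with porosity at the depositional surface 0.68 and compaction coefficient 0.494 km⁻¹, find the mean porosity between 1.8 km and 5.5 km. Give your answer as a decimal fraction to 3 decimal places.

⟨φ⟩ = (1/(Z₂−Z₁)) ∫ φ₀ e^(−βZ) dZ = φ₀·(e^(−β·Z₁) − e^(−β·Z₂)) / (β·(Z₂−Z₁))
e^(−0.494×1.8) = 0.4110; e^(−0.494×5.5) = 0.0661
⟨φ⟩ = 0.68 × (0.4110 − 0.0661) / (0.494 × 3.7) = 0.68 × 0.1887 = 0.1283

0.128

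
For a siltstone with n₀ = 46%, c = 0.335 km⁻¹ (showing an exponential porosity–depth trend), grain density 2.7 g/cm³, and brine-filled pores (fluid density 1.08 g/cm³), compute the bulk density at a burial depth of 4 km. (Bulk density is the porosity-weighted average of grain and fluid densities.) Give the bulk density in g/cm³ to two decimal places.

2.50 g/cm³

Porosity at depth: n = 0.46·exp(−0.335×4) = 0.46×0.2618 = 0.1204
Bulk density: ρ_b = (1−n)ρ_g + n·ρ_f = 0.8796×2.7 + 0.1204×1.08
       = 2.375 + 0.130 = 2.505 g/cm³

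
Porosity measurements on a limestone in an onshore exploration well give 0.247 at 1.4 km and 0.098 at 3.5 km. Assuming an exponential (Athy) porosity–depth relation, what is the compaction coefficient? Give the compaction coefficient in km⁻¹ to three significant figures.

0.440 km⁻¹

Athy: φ(z) = φ₀ e^(−cz) ⇒ φ₁/φ₂ = e^{c(z₂−z₁)} ⇒ c = ln(φ₁/φ₂)/(z₂−z₁)
c = ln(0.247/0.098) / (3.5 − 1.4) = ln(2.52) / 2.1 = 0.9244 / 2.1 = 0.4402 km⁻¹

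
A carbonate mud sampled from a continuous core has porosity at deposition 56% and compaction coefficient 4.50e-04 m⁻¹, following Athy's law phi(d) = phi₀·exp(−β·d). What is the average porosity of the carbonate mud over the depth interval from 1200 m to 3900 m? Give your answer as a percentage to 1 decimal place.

Working in km (1 km = 1000 m; β in km⁻¹ = β in m⁻¹ × 1000):
⟨phi⟩ = (1/(d₂−d₁)) ∫ phi₀ e^(−βd) dd = phi₀·(e^(−β·d₁) − e^(−β·d₂)) / (β·(d₂−d₁))
e^(−0.45×1.2) = 0.5827; e^(−0.45×3.9) = 0.1729
⟨phi⟩ = 0.56 × (0.5827 − 0.1729) / (0.45 × 2.7) = 0.56 × 0.3373 = 0.1889

18.9%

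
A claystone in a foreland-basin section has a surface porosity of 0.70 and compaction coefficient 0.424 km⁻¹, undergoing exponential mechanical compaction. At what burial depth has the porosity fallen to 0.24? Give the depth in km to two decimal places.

2.52 km

Invert Athy's law: d = ln(phi₀/phi) / k
d = ln(0.7/0.24) / 0.424 = ln(2.917) / 0.424 = 1.0704 / 0.424 = 2.525 km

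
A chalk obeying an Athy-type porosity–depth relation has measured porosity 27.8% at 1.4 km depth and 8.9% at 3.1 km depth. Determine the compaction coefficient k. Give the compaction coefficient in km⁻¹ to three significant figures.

0.670 km⁻¹

Athy: phi(d) = phi₀ e^(−kd) ⇒ phi₁/phi₂ = e^{k(d₂−d₁)} ⇒ k = ln(phi₁/phi₂)/(d₂−d₁)
k = ln(0.278/0.089) / (3.1 − 1.4) = ln(3.124) / 1.7 = 1.1390 / 1.7 = 0.67 km⁻¹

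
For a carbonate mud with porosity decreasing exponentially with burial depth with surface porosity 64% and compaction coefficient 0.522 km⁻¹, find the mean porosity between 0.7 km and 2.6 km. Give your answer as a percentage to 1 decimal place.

28.2%

⟨φ⟩ = (1/(Z₂−Z₁)) ∫ φ₀ e^(−βZ) dZ = φ₀·(e^(−β·Z₁) − e^(−β·Z₂)) / (β·(Z₂−Z₁))
e^(−0.522×0.7) = 0.6939; e^(−0.522×2.6) = 0.2574
⟨φ⟩ = 0.64 × (0.6939 − 0.2574) / (0.522 × 1.9) = 0.64 × 0.4401 = 0.2817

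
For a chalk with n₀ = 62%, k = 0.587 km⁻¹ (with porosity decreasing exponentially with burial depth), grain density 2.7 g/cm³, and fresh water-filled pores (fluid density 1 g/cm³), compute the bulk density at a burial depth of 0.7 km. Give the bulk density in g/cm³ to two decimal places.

Porosity at depth: n = 0.62·exp(−0.587×0.7) = 0.62×0.6631 = 0.4111
Bulk density: ρ_b = (1−n)ρ_g + n·ρ_f = 0.5889×2.7 + 0.4111×1
       = 1.590 + 0.411 = 2.001 g/cm³

2.00 g/cm³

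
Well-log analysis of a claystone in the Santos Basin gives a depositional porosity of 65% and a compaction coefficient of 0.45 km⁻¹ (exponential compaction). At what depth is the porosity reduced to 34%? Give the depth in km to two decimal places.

Invert Athy's law: Z = ln(phi₀/phi) / c
Z = ln(0.65/0.34) / 0.45 = ln(1.912) / 0.45 = 0.6480 / 0.45 = 1.440 km

1.44 km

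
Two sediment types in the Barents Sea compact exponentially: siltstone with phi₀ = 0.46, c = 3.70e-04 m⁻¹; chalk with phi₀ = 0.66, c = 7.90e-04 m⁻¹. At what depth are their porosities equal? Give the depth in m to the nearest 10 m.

Working in km (1 km = 1000 m; c in km⁻¹ = c in m⁻¹ × 1000):
Set phi₀ₐ e^(−cₐZ) = phi₀ᵦ e^(−cᵦZ) ⇒ ln(phi₀ₐ/phi₀ᵦ) = (cₐ − cᵦ)·Z
Z = ln(0.46/0.66) / (0.37 − 0.79) = -0.3610 / -0.42 = 0.860 km

860 m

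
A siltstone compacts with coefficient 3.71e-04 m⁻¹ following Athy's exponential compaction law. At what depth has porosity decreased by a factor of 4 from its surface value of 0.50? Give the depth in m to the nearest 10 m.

3740 m

Working in km (1 km = 1000 m; β in km⁻¹ = β in m⁻¹ × 1000):
n/n₀ = 1/4 ⇒ exp(−β·z) = 1/4 ⇒ z = ln(4) / β
z = 1.3863 / 0.371 = 3.737 km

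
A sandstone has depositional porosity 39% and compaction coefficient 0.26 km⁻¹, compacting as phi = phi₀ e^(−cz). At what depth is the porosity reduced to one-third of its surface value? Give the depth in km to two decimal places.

4.23 km

phi/phi₀ = 1/3 ⇒ exp(−c·z) = 1/3 ⇒ z = ln(3) / c
z = 1.0986 / 0.26 = 4.225 km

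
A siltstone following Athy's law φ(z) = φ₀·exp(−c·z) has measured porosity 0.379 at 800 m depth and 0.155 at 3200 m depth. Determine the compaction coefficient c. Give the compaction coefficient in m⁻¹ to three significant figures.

Working in km (1 km = 1000 m; c in km⁻¹ = c in m⁻¹ × 1000):
Athy: φ(z) = φ₀ e^(−cz) ⇒ φ₁/φ₂ = e^{c(z₂−z₁)} ⇒ c = ln(φ₁/φ₂)/(z₂−z₁)
c = ln(0.379/0.155) / (3.2 − 0.8) = ln(2.445) / 2.4 = 0.8941 / 2.4 = 0.3725 km⁻¹

0.000373 m⁻¹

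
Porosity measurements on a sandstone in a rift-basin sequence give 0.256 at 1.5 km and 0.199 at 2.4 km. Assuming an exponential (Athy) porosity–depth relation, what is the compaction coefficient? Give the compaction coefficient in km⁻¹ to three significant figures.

Athy: φ(Z) = φ₀ e^(−cZ) ⇒ φ₁/φ₂ = e^{c(Z₂−Z₁)} ⇒ c = ln(φ₁/φ₂)/(Z₂−Z₁)
c = ln(0.256/0.199) / (2.4 − 1.5) = ln(1.286) / 0.9 = 0.2519 / 0.9 = 0.2799 km⁻¹

0.280 km⁻¹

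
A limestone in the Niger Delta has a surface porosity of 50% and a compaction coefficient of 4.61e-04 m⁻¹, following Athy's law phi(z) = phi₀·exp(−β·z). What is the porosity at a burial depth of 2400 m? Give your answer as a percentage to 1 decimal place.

Working in km (1 km = 1000 m; β in km⁻¹ = β in m⁻¹ × 1000):
phi = phi₀·exp(−β·z) = 0.5 × exp(−0.461 × 2.4) = 0.5 × exp(−1.106)
  = 0.5 × 0.3307 = 0.1654

16.5%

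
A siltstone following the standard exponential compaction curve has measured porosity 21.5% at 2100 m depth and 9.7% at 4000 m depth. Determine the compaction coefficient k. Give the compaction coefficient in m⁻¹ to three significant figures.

Working in km (1 km = 1000 m; k in km⁻¹ = k in m⁻¹ × 1000):
Athy: phi(z) = phi₀ e^(−kz) ⇒ phi₁/phi₂ = e^{k(z₂−z₁)} ⇒ k = ln(phi₁/phi₂)/(z₂−z₁)
k = ln(0.215/0.097) / (4 − 2.1) = ln(2.216) / 1.9 = 0.7959 / 1.9 = 0.4189 km⁻¹

0.000419 m⁻¹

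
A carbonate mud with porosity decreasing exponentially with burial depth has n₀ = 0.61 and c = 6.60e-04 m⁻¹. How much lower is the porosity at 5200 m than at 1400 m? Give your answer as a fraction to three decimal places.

Working in km (1 km = 1000 m; c in km⁻¹ = c in m⁻¹ × 1000):
n(1.4) = 0.61·e^(−0.66×1.4) = 0.2421
n(5.2) = 0.61·e^(−0.66×5.2) = 0.0197
Δn = 0.2421 − 0.0197 = 0.2224

0.222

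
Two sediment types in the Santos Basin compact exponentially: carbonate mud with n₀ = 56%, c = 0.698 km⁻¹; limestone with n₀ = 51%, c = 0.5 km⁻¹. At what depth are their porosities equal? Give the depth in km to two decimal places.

Set n₀ₐ e^(−cₐd) = n₀ᵦ e^(−cᵦd) ⇒ ln(n₀ₐ/n₀ᵦ) = (cₐ − cᵦ)·d
d = ln(0.56/0.51) / (0.698 − 0.5) = 0.0935 / 0.198 = 0.472 km

0.47 km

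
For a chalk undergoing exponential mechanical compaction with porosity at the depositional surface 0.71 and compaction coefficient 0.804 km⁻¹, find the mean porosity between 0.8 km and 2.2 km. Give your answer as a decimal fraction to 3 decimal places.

0.224

⟨phi⟩ = (1/(Z₂−Z₁)) ∫ phi₀ e^(−βZ) dZ = phi₀·(e^(−β·Z₁) − e^(−β·Z₂)) / (β·(Z₂−Z₁))
e^(−0.804×0.8) = 0.5256; e^(−0.804×2.2) = 0.1705
⟨phi⟩ = 0.71 × (0.5256 − 0.1705) / (0.804 × 1.4) = 0.71 × 0.3154 = 0.2240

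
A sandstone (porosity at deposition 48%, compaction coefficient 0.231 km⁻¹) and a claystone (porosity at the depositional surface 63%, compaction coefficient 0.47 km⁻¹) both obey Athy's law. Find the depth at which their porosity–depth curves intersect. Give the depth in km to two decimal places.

Set n₀ₐ e^(−cₐd) = n₀ᵦ e^(−cᵦd) ⇒ ln(n₀ₐ/n₀ᵦ) = (cₐ − cᵦ)·d
d = ln(0.48/0.63) / (0.231 − 0.47) = -0.2719 / -0.239 = 1.138 km

1.14 km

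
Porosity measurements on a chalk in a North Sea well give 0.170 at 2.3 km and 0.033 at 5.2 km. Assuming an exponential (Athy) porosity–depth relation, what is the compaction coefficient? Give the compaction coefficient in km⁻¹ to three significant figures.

Athy: phi(Z) = phi₀ e^(−βZ) ⇒ phi₁/phi₂ = e^{β(Z₂−Z₁)} ⇒ β = ln(phi₁/phi₂)/(Z₂−Z₁)
β = ln(0.17/0.033) / (5.2 − 2.3) = ln(5.152) / 2.9 = 1.6393 / 2.9 = 0.5653 km⁻¹

0.565 km⁻¹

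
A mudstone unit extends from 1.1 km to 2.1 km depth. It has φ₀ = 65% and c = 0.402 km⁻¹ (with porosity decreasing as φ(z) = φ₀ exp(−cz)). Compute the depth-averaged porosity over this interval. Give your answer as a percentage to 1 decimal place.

⟨φ⟩ = (1/(z₂−z₁)) ∫ φ₀ e^(−cz) dz = φ₀·(e^(−c·z₁) − e^(−c·z₂)) / (c·(z₂−z₁))
e^(−0.402×1.1) = 0.6426; e^(−0.402×2.1) = 0.4299
⟨φ⟩ = 0.65 × (0.6426 − 0.4299) / (0.402 × 1) = 0.65 × 0.5292 = 0.3440

34.4%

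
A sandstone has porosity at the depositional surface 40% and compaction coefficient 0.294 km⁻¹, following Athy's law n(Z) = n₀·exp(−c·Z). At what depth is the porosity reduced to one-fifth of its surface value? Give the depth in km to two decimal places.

5.47 km

n/n₀ = 1/5 ⇒ exp(−c·Z) = 1/5 ⇒ Z = ln(5) / c
Z = 1.6094 / 0.294 = 5.474 km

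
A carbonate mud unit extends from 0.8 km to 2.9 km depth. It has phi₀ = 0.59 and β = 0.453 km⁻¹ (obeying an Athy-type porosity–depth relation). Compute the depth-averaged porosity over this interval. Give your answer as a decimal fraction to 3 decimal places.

⟨phi⟩ = (1/(d₂−d₁)) ∫ phi₀ e^(−βd) dd = phi₀·(e^(−β·d₁) − e^(−β·d₂)) / (β·(d₂−d₁))
e^(−0.453×0.8) = 0.6960; e^(−0.453×2.9) = 0.2688
⟨phi⟩ = 0.59 × (0.6960 − 0.2688) / (0.453 × 2.1) = 0.59 × 0.4490 = 0.2649

0.265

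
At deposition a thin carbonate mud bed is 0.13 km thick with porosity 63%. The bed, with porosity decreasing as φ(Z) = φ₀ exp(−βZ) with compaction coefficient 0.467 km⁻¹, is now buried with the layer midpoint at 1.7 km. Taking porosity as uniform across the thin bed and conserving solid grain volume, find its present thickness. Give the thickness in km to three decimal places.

0.067 km

Porosity at 1.7 km: φ = 0.63·exp(−0.467×1.7) = 0.2848
Solid-volume conservation: h(1−φ) = h₀(1−φ₀) ⇒ h = h₀·(1−φ₀)/(1−φ)
h = 0.13 × (1 − 0.63)/(1 − 0.2848) = 0.13 × 0.5173 = 0.0673 km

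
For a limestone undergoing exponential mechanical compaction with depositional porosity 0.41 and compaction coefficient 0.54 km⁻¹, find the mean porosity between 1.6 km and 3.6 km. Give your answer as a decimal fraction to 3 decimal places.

0.106

⟨phi⟩ = (1/(z₂−z₁)) ∫ phi₀ e^(−kz) dz = phi₀·(e^(−k·z₁) − e^(−k·z₂)) / (k·(z₂−z₁))
e^(−0.54×1.6) = 0.4215; e^(−0.54×3.6) = 0.1431
⟨phi⟩ = 0.41 × (0.4215 − 0.1431) / (0.54 × 2) = 0.41 × 0.2577 = 0.1057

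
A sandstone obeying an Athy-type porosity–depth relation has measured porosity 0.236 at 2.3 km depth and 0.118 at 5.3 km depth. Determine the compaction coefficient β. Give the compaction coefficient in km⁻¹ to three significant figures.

Athy: phi(Z) = phi₀ e^(−βZ) ⇒ phi₁/phi₂ = e^{β(Z₂−Z₁)} ⇒ β = ln(phi₁/phi₂)/(Z₂−Z₁)
β = ln(0.236/0.118) / (5.3 − 2.3) = ln(2) / 3 = 0.6931 / 3 = 0.231 km⁻¹

0.231 km⁻¹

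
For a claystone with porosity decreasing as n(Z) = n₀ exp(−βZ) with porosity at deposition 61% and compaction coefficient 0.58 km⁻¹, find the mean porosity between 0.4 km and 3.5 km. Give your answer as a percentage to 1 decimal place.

22.4%

⟨n⟩ = (1/(Z₂−Z₁)) ∫ n₀ e^(−βZ) dZ = n₀·(e^(−β·Z₁) − e^(−β·Z₂)) / (β·(Z₂−Z₁))
e^(−0.58×0.4) = 0.7929; e^(−0.58×3.5) = 0.1313
⟨n⟩ = 0.61 × (0.7929 − 0.1313) / (0.58 × 3.1) = 0.61 × 0.3680 = 0.2245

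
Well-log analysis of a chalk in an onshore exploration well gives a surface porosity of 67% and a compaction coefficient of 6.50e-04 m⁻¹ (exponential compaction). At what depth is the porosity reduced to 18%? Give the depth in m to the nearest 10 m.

Working in km (1 km = 1000 m; c in km⁻¹ = c in m⁻¹ × 1000):
Invert Athy's law: d = ln(phi₀/phi) / c
d = ln(0.67/0.18) / 0.65 = ln(3.722) / 0.65 = 1.3143 / 0.65 = 2.022 km

2020 m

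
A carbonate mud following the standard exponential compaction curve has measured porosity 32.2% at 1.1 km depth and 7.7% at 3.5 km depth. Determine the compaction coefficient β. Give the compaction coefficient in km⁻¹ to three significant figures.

Athy: φ(z) = φ₀ e^(−βz) ⇒ φ₁/φ₂ = e^{β(z₂−z₁)} ⇒ β = ln(φ₁/φ₂)/(z₂−z₁)
β = ln(0.322/0.077) / (3.5 − 1.1) = ln(4.182) / 2.4 = 1.4307 / 2.4 = 0.5961 km⁻¹

0.596 km⁻¹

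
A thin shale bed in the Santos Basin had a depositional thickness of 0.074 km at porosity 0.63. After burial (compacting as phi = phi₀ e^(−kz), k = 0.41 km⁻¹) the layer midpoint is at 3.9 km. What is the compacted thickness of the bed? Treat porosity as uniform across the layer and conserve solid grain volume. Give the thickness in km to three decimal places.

0.031 km

Porosity at 3.9 km: phi = 0.63·exp(−0.41×3.9) = 0.1273
Solid-volume conservation: h(1−phi) = h₀(1−phi₀) ⇒ h = h₀·(1−phi₀)/(1−phi)
h = 0.074 × (1 − 0.63)/(1 − 0.1273) = 0.074 × 0.4240 = 0.0314 km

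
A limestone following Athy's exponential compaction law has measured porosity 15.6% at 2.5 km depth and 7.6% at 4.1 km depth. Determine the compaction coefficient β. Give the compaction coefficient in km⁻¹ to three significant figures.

0.449 km⁻¹

Athy: phi(Z) = phi₀ e^(−βZ) ⇒ phi₁/phi₂ = e^{β(Z₂−Z₁)} ⇒ β = ln(phi₁/phi₂)/(Z₂−Z₁)
β = ln(0.156/0.076) / (4.1 − 2.5) = ln(2.053) / 1.6 = 0.7191 / 1.6 = 0.4495 km⁻¹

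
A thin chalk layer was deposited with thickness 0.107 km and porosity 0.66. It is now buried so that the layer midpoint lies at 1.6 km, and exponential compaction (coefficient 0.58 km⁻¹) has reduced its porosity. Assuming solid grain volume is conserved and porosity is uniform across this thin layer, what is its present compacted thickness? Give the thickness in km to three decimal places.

0.049 km

Porosity at 1.6 km: phi = 0.66·exp(−0.58×1.6) = 0.2609
Solid-volume conservation: h(1−phi) = h₀(1−phi₀) ⇒ h = h₀·(1−phi₀)/(1−phi)
h = 0.107 × (1 − 0.66)/(1 − 0.2609) = 0.107 × 0.4600 = 0.0492 km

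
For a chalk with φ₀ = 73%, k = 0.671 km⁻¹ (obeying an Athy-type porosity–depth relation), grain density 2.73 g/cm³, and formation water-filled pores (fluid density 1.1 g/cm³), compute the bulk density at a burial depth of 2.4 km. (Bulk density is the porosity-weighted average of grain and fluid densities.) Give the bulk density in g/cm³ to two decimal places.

Porosity at depth: φ = 0.73·exp(−0.671×2.4) = 0.73×0.1998 = 0.1459
Bulk density: ρ_b = (1−φ)ρ_g + φ·ρ_f = 0.8541×2.73 + 0.1459×1.1
       = 2.332 + 0.160 = 2.492 g/cm³

2.49 g/cm³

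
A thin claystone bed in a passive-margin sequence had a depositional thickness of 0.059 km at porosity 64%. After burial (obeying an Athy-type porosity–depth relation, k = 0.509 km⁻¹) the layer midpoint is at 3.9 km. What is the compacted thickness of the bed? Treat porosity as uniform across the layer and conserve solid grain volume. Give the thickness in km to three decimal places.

Porosity at 3.9 km: φ = 0.64·exp(−0.509×3.9) = 0.0879
Solid-volume conservation: h(1−φ) = h₀(1−φ₀) ⇒ h = h₀·(1−φ₀)/(1−φ)
h = 0.059 × (1 − 0.64)/(1 − 0.0879) = 0.059 × 0.3947 = 0.0233 km

0.023 km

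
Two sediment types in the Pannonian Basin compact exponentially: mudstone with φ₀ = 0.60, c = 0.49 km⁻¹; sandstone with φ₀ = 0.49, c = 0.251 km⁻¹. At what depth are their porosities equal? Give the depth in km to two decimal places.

Set φ₀ₐ e^(−cₐd) = φ₀ᵦ e^(−cᵦd) ⇒ ln(φ₀ₐ/φ₀ᵦ) = (cₐ − cᵦ)·d
d = ln(0.6/0.49) / (0.49 − 0.251) = 0.2025 / 0.239 = 0.847 km

0.85 km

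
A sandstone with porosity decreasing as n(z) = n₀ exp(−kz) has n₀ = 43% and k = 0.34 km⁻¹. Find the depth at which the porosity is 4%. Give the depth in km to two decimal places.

Invert Athy's law: z = ln(n₀/n) / k
z = ln(0.43/0.04) / 0.34 = ln(10.75) / 0.34 = 2.3749 / 0.34 = 6.985 km

6.99 km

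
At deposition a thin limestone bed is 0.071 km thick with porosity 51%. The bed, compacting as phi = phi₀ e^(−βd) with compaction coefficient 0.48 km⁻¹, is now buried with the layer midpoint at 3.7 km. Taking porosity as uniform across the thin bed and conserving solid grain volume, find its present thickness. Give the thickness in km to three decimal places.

0.038 km

Porosity at 3.7 km: phi = 0.51·exp(−0.48×3.7) = 0.0864
Solid-volume conservation: h(1−phi) = h₀(1−phi₀) ⇒ h = h₀·(1−phi₀)/(1−phi)
h = 0.071 × (1 − 0.51)/(1 − 0.0864) = 0.071 × 0.5363 = 0.0381 km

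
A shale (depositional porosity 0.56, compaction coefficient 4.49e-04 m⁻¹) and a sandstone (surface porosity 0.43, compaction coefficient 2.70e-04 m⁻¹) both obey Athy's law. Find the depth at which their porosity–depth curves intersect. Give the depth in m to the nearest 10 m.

1480 m

Working in km (1 km = 1000 m; β in km⁻¹ = β in m⁻¹ × 1000):
Set n₀ₐ e^(−βₐd) = n₀ᵦ e^(−βᵦd) ⇒ ln(n₀ₐ/n₀ᵦ) = (βₐ − βᵦ)·d
d = ln(0.56/0.43) / (0.449 − 0.27) = 0.2642 / 0.179 = 1.476 km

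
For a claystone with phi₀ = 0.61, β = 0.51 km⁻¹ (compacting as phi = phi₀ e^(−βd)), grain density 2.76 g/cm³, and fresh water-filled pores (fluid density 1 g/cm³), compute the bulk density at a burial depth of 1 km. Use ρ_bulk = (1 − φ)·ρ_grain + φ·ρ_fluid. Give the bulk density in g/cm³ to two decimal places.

Porosity at depth: phi = 0.61·exp(−0.51×1) = 0.61×0.6005 = 0.3663
Bulk density: ρ_b = (1−phi)ρ_g + phi·ρ_f = 0.6337×2.76 + 0.3663×1
       = 1.749 + 0.366 = 2.115 g/cm³

2.12 g/cm³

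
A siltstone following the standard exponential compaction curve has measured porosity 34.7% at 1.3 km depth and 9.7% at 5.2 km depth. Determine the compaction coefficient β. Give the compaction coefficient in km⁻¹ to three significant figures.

0.327 km⁻¹

Athy: phi(z) = phi₀ e^(−βz) ⇒ phi₁/phi₂ = e^{β(z₂−z₁)} ⇒ β = ln(phi₁/phi₂)/(z₂−z₁)
β = ln(0.347/0.097) / (5.2 − 1.3) = ln(3.577) / 3.9 = 1.2746 / 3.9 = 0.3268 km⁻¹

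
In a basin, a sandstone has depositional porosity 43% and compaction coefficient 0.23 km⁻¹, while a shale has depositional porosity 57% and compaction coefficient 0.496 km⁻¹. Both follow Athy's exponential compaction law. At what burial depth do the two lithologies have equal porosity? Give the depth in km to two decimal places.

1.06 km

Set n₀ₐ e^(−βₐZ) = n₀ᵦ e^(−βᵦZ) ⇒ ln(n₀ₐ/n₀ᵦ) = (βₐ − βᵦ)·Z
Z = ln(0.43/0.57) / (0.23 − 0.496) = -0.2819 / -0.266 = 1.060 km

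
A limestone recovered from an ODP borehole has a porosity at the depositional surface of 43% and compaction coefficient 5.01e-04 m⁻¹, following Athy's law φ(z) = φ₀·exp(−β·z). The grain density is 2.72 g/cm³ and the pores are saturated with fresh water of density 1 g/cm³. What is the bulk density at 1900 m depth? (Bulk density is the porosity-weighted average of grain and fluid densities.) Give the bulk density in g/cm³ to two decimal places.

2.43 g/cm³

Working in km (1 km = 1000 m; β in km⁻¹ = β in m⁻¹ × 1000):
Porosity at depth: φ = 0.43·exp(−0.501×1.9) = 0.43×0.3860 = 0.1660
Bulk density: ρ_b = (1−φ)ρ_g + φ·ρ_f = 0.8340×2.72 + 0.1660×1
       = 2.269 + 0.166 = 2.435 g/cm³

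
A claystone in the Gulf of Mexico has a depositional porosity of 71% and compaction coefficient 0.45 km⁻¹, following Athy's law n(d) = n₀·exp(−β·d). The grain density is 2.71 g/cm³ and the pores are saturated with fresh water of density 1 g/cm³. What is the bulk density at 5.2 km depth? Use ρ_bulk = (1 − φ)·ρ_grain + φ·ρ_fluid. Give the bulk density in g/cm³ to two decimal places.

Porosity at depth: n = 0.71·exp(−0.45×5.2) = 0.71×0.0963 = 0.0684
Bulk density: ρ_b = (1−n)ρ_g + n·ρ_f = 0.9316×2.71 + 0.0684×1
       = 2.525 + 0.068 = 2.593 g/cm³

2.59 g/cm³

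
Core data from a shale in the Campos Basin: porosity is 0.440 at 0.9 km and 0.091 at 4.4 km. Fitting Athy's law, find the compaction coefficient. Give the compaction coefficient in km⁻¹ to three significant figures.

0.450 km⁻¹

Athy: φ(z) = φ₀ e^(−kz) ⇒ φ₁/φ₂ = e^{k(z₂−z₁)} ⇒ k = ln(φ₁/φ₂)/(z₂−z₁)
k = ln(0.44/0.091) / (4.4 − 0.9) = ln(4.835) / 3.5 = 1.5759 / 3.5 = 0.4503 km⁻¹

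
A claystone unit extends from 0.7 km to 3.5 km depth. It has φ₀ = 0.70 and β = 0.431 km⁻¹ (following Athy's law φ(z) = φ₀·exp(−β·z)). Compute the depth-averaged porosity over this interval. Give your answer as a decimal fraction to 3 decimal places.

0.301

⟨φ⟩ = (1/(z₂−z₁)) ∫ φ₀ e^(−βz) dz = φ₀·(e^(−β·z₁) − e^(−β·z₂)) / (β·(z₂−z₁))
e^(−0.431×0.7) = 0.7396; e^(−0.431×3.5) = 0.2212
⟨φ⟩ = 0.7 × (0.7396 − 0.2212) / (0.431 × 2.8) = 0.7 × 0.4295 = 0.3006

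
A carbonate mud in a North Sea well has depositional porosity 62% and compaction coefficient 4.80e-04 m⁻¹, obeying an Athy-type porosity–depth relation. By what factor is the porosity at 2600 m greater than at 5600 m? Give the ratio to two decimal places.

4.22

Working in km (1 km = 1000 m; β in km⁻¹ = β in m⁻¹ × 1000):
n(Z₁)/n(Z₂) = e^(−β·Z₁)/e^(−β·Z₂) = e^{β(Z₂−Z₁)}
= exp(0.48 × 3) = exp(1.44) = 4.2207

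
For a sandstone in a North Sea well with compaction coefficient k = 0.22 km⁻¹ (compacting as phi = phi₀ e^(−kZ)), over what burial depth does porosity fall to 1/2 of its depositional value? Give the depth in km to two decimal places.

phi/phi₀ = 1/2 ⇒ exp(−k·Z) = 1/2 ⇒ Z = ln(2) / k
Z = 0.6931 / 0.22 = 3.151 km

3.15 km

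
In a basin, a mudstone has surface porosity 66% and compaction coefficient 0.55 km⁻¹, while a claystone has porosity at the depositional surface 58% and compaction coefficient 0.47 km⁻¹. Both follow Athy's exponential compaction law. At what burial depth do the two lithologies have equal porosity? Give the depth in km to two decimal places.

1.62 km

Set phi₀ₐ e^(−βₐz) = phi₀ᵦ e^(−βᵦz) ⇒ ln(phi₀ₐ/phi₀ᵦ) = (βₐ − βᵦ)·z
z = ln(0.66/0.58) / (0.55 − 0.47) = 0.1292 / 0.08 = 1.615 km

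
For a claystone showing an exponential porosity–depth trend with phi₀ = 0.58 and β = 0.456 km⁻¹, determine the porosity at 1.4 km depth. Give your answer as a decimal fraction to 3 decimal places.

0.306

phi = phi₀·exp(−β·Z) = 0.58 × exp(−0.456 × 1.4) = 0.58 × exp(−0.6384)
  = 0.58 × 0.5281 = 0.3063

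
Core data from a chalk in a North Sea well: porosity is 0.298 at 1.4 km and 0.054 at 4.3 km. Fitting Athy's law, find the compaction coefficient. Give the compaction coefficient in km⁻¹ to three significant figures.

0.589 km⁻¹

Athy: phi(Z) = phi₀ e^(−kZ) ⇒ phi₁/phi₂ = e^{k(Z₂−Z₁)} ⇒ k = ln(phi₁/phi₂)/(Z₂−Z₁)
k = ln(0.298/0.054) / (4.3 − 1.4) = ln(5.519) / 2.9 = 1.7081 / 2.9 = 0.589 km⁻¹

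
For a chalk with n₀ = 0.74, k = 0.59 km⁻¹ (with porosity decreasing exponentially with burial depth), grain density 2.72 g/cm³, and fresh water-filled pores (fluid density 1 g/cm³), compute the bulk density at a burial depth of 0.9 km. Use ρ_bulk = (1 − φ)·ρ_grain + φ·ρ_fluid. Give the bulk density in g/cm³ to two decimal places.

1.97 g/cm³

Porosity at depth: n = 0.74·exp(−0.59×0.9) = 0.74×0.5880 = 0.4351
Bulk density: ρ_b = (1−n)ρ_g + n·ρ_f = 0.5649×2.72 + 0.4351×1
       = 1.536 + 0.435 = 1.972 g/cm³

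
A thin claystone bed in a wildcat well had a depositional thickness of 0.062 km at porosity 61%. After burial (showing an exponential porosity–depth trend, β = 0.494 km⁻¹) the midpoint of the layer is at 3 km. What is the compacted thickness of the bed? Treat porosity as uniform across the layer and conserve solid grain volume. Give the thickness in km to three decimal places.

Porosity at 3 km: phi = 0.61·exp(−0.494×3) = 0.1386
Solid-volume conservation: h(1−phi) = h₀(1−phi₀) ⇒ h = h₀·(1−phi₀)/(1−phi)
h = 0.062 × (1 − 0.61)/(1 − 0.1386) = 0.062 × 0.4527 = 0.0281 km

0.028 km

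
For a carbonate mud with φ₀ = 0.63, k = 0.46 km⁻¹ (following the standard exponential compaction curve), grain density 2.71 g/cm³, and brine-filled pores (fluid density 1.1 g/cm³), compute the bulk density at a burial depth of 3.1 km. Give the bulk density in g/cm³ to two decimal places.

2.47 g/cm³

Porosity at depth: φ = 0.63·exp(−0.46×3.1) = 0.63×0.2403 = 0.1514
Bulk density: ρ_b = (1−φ)ρ_g + φ·ρ_f = 0.8486×2.71 + 0.1514×1.1
       = 2.300 + 0.167 = 2.466 g/cm³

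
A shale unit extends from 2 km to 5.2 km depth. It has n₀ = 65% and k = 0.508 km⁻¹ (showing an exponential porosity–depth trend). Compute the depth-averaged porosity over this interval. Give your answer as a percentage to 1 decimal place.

⟨n⟩ = (1/(z₂−z₁)) ∫ n₀ e^(−kz) dz = n₀·(e^(−k·z₁) − e^(−k·z₂)) / (k·(z₂−z₁))
e^(−0.508×2) = 0.3620; e^(−0.508×5.2) = 0.0712
⟨n⟩ = 0.65 × (0.3620 − 0.0712) / (0.508 × 3.2) = 0.65 × 0.1789 = 0.1163

11.6%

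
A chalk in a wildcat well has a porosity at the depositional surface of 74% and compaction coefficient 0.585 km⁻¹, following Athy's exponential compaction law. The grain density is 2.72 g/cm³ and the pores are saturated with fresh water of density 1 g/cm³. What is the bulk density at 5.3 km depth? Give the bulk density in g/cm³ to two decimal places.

2.66 g/cm³

Porosity at depth: n = 0.74·exp(−0.585×5.3) = 0.74×0.0450 = 0.0333
Bulk density: ρ_b = (1−n)ρ_g + n·ρ_f = 0.9667×2.72 + 0.0333×1
       = 2.629 + 0.033 = 2.663 g/cm³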